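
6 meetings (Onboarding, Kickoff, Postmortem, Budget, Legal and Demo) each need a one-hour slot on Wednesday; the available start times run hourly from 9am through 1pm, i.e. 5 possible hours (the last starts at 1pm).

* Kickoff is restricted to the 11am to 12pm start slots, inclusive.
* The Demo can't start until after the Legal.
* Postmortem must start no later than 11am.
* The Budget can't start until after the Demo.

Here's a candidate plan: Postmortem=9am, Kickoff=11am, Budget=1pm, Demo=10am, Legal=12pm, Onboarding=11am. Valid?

No. The Demo can't start until after the Legal is not satisfied.

The Budget can't start until after the Demo — holds.
Postmortem must start no later than 11am — holds.
Kickoff is restricted to the 11am to 12pm start slots, inclusive — holds.
The Demo can't start until after the Legal — violated.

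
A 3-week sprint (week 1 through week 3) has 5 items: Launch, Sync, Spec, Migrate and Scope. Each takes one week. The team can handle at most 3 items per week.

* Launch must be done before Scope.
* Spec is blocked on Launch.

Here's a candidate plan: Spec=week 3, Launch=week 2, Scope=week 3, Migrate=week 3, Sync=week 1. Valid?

Yes

Launch must be done before Scope — holds.
Spec is blocked on Launch — holds.
The team can handle at most 3 items per week — holds.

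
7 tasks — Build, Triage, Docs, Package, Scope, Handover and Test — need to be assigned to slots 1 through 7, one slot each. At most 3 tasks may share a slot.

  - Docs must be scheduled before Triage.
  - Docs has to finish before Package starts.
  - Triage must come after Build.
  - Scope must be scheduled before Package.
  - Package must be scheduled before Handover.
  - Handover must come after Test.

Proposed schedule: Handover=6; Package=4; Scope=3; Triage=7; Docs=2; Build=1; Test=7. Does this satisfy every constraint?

Scope must be scheduled before Package — holds.
At most 3 tasks may share a slot — holds.
Docs must be scheduled before Triage — holds.
Handover must come after Test — violated.
Docs has to finish before Package starts — holds.
Package must be scheduled before Handover — holds.
Triage must come after Build — holds.

No. Handover must come after Test is not satisfied.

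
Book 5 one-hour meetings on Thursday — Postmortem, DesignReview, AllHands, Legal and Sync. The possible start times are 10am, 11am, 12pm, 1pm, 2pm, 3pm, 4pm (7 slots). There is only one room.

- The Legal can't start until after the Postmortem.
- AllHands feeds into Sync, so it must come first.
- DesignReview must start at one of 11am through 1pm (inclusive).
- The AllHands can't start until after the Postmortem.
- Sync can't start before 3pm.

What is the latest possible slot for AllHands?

Precedence pushes AllHands to at least 11am; downstream work caps AllHands at 3pm.
AllHands at 3pm is achievable: Postmortem in 10am, DesignReview in 11am, Legal in 12pm, Sync in 4pm, AllHands in 3pm.

3pm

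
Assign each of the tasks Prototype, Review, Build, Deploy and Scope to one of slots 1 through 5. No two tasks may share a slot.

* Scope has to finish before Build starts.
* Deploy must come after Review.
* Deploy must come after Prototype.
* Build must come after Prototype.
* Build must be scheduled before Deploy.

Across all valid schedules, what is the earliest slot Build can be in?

3

Precedence pushes Build to at least 2; downstream work caps Build at 4.
Build at 3 is achievable: Scope -> 2, Prototype -> 1, Deploy -> 5, Review -> 4, Build -> 3.
Nothing earlier works — the capacity limit rule out every slot before 3.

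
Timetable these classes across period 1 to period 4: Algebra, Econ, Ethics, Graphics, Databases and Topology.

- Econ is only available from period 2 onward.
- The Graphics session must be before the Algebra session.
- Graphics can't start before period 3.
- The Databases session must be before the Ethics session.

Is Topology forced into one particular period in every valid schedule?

No

Topology can be period 1 (e.g. Graphics in period 3; Databases in period 1; Econ in period 2; Topology in period 1; Ethics in period 2; Algebra in period 4) or period 2 (e.g. Ethics -> period 2, Databases -> period 1, Topology -> period 2, Econ -> period 2, Graphics -> period 3, Algebra -> period 4).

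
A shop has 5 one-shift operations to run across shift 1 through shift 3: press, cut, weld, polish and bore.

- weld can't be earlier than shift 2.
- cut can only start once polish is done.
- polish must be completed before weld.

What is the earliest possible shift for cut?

shift 2

Precedence pushes cut to at least shift 2.
cut at shift 2 is achievable: polish=shift 1, press=shift 1, bore=shift 1, weld=shift 2, cut=shift 2.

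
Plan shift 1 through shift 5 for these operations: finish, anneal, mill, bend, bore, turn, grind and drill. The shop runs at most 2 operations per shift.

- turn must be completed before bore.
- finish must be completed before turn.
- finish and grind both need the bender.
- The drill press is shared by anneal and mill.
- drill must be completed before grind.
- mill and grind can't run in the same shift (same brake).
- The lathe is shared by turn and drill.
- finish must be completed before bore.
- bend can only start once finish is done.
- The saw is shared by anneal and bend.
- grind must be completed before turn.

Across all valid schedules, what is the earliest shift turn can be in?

shift 3

Precedence pushes turn to at least shift 3; downstream work caps turn at shift 4.
turn at shift 3 is achievable: bore -> shift 4; bend -> shift 2; mill -> shift 4; anneal -> shift 3; turn -> shift 3; finish -> shift 1; drill -> shift 1; grind -> shift 2.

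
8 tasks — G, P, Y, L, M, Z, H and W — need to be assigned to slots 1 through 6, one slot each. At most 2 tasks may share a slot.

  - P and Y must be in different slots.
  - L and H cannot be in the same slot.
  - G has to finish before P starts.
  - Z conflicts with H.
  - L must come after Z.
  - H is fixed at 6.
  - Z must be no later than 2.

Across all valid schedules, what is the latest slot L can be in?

Precedence pushes L to at least 2.
L at 5 is achievable: H in 6; Y in 3; P in 2; L in 5; G in 1; M in 2; W in 3; Z in 1.
Nothing later works — the conflict and capacity constraints rule out every slot after 5.

5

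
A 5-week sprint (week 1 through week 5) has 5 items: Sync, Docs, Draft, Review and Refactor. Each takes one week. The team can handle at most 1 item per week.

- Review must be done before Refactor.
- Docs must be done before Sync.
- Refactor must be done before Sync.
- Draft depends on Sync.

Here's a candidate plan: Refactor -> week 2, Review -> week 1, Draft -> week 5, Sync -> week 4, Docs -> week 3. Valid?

Draft depends on Sync — holds.
Refactor must be done before Sync — holds.
Review must be done before Refactor — holds.
The team can handle at most 1 item per week — holds.
Docs must be done before Sync — holds.

Yes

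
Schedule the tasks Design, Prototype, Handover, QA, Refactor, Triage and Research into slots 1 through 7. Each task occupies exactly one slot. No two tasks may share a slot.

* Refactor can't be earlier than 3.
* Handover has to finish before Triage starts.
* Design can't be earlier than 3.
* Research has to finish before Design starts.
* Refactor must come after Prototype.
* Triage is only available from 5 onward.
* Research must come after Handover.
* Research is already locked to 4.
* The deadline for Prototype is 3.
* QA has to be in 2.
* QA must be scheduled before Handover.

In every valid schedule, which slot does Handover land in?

3

QA is fixed at 2 and must come before Handover, so Handover is at least 3.
Research is fixed at 4 and must come after Handover, so Handover is at most 3.
So Handover must be 3.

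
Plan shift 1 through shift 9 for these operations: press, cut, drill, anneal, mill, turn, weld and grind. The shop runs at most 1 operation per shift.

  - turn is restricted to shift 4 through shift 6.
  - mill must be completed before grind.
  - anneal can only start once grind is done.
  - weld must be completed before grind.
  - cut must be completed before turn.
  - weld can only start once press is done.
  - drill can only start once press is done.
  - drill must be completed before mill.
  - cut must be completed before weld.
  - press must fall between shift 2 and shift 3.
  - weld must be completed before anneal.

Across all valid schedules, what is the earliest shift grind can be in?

shift 7

Precedence pushes grind to at least shift 5; downstream work caps grind at shift 8.
grind at shift 7 is achievable: weld -> shift 3; anneal -> shift 8; cut -> shift 1; mill -> shift 6; grind -> shift 7; turn -> shift 4; drill -> shift 5; press -> shift 2.
Nothing earlier works — the capacity limit rule out every shift before shift 7.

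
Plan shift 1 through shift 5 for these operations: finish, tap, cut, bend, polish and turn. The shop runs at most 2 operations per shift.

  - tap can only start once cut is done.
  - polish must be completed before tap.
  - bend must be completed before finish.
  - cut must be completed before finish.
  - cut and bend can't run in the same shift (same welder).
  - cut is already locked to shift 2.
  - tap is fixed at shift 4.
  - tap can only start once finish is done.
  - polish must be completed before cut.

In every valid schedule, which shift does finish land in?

shift 3

cut is fixed at shift 2 and must come before finish, so finish is at least shift 3.
tap is fixed at shift 4 and must come after finish, so finish is at most shift 3.
So finish must be shift 3.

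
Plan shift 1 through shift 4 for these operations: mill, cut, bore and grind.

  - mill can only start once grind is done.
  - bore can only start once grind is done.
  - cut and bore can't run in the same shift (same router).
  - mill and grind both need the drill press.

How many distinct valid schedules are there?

42

Splitting on mill: it can be shift 2 (9), shift 3 (15), shift 4 (18). Listing each branch's schedules as (cut, bore, grind) by shift number:
mill=shift 2: (1,2,1) (1,3,1) (1,4,1) (2,3,1) (2,4,1) (3,2,1) (3,4,1) (4,2,1) (4,3,1) — 9.
mill=shift 3: (1,2,1) (1,3,1) (1,3,2) (1,4,1) (1,4,2) (2,3,1) (2,3,2) (2,4,1) (2,4,2) (3,2,1) (3,4,1) (3,4,2) (4,2,1) (4,3,1) (4,3,2) — 15.
mill=shift 4: (1,2,1) (1,3,1) (1,3,2) (1,4,1) (1,4,2) (1,4,3) (2,3,1) (2,3,2) (2,4,1) (2,4,2) (2,4,3) (3,2,1) (3,4,1) (3,4,2) (3,4,3) (4,2,1) (4,3,1) (4,3,2) — 18.
Summing: 9 + 15 + 18 = 42.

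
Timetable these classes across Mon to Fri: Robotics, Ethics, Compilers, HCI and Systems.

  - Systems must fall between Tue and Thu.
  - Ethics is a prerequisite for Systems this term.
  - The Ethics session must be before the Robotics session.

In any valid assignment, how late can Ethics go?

Wed

Downstream work caps Ethics at Wed.
Ethics at Wed is achievable: Ethics=Wed, Robotics=Thu, HCI=Mon, Compilers=Mon, Systems=Thu.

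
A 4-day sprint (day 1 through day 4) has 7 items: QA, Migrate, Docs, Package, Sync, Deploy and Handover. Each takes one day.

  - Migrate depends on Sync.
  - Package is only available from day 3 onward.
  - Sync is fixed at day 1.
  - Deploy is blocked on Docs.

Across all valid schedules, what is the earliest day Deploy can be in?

Precedence pushes Deploy to at least day 2.
Deploy at day 2 is achievable: Migrate in day 2, Package in day 3, Handover in day 1, Deploy in day 2, Docs in day 1, QA in day 1, Sync in day 1.

day 2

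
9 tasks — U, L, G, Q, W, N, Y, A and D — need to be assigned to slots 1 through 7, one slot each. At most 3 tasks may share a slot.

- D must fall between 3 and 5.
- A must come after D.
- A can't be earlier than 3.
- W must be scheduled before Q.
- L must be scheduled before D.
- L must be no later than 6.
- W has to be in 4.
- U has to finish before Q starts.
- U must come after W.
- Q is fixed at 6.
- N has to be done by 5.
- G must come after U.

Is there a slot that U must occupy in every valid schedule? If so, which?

5

W is fixed at 4 and must come before U, so U is at least 5.
Q is fixed at 6 and must come after U, so U is at most 5.
So U must be 5.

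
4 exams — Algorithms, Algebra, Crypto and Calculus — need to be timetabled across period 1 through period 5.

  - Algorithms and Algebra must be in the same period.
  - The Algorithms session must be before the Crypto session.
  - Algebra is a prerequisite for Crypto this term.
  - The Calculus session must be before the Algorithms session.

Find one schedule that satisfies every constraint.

Algorithms -> period 2; Crypto -> period 3; Calculus -> period 1; Algebra -> period 2

Checking: Algorithms(period 2) before Crypto(period 3); Calculus(period 1) before Algorithms(period 2); Algebra(period 2) before Crypto(period 3); Algorithms = Algebra = period 2.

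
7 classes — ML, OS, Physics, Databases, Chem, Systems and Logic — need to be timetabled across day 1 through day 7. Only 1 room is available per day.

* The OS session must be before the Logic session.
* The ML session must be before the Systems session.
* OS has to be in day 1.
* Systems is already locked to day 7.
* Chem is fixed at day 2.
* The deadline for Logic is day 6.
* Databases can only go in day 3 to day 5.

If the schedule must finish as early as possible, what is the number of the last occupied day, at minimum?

day 7

The precedence chain requires at least 2 distinct days.
With at most 1 per day and 7 classes, at least 7 days are needed.
Systems can't be placed before day 7, so the schedule must run through at least day 7.
7 works (last occupied day: day 7): for example Physics=day 6; ML=day 5; Systems=day 7; Logic=day 4; Chem=day 2; OS=day 1; Databases=day 3.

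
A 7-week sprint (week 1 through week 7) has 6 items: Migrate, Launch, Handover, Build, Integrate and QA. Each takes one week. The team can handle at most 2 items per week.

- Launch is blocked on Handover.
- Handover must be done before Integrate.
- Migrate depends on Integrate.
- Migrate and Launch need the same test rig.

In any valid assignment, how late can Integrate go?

week 6

Precedence pushes Integrate to at least week 2; downstream work caps Integrate at week 6.
Integrate at week 6 is achievable: QA in week 2; Migrate in week 7; Launch in week 2; Build in week 1; Integrate in week 6; Handover in week 1.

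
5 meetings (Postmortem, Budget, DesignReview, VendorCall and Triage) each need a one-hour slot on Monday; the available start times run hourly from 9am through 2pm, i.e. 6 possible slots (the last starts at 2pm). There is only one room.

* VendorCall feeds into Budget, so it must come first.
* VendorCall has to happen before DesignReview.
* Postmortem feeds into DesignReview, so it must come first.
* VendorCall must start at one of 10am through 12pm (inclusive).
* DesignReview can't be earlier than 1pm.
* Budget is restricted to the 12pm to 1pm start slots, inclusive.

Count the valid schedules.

Splitting on Postmortem: it can be 9am (14), 10am (8), 11am (8), 12pm (4), 1pm (4). Listing each branch's schedules as (Budget, DesignReview, VendorCall, Triage):
Postmortem=9am: (12pm,1pm,10am,11am) (12pm,1pm,10am,2pm) (12pm,1pm,11am,10am) (12pm,1pm,11am,2pm) (12pm,2pm,10am,11am) (12pm,2pm,10am,1pm) (12pm,2pm,11am,10am) (12pm,2pm,11am,1pm) (1pm,2pm,10am,11am) (1pm,2pm,10am,12pm) (1pm,2pm,11am,10am) (1pm,2pm,11am,12pm) (1pm,2pm,12pm,10am) (1pm,2pm,12pm,11am) — 14.
Postmortem=10am: (12pm,1pm,11am,9am) (12pm,1pm,11am,2pm) (12pm,2pm,11am,9am) (12pm,2pm,11am,1pm) (1pm,2pm,11am,9am) (1pm,2pm,11am,12pm) (1pm,2pm,12pm,9am) (1pm,2pm,12pm,11am) — 8.
Postmortem=11am: (12pm,1pm,10am,9am) (12pm,1pm,10am,2pm) (12pm,2pm,10am,9am) (12pm,2pm,10am,1pm) (1pm,2pm,10am,9am) (1pm,2pm,10am,12pm) (1pm,2pm,12pm,9am) (1pm,2pm,12pm,10am) — 8.
Postmortem=12pm: (1pm,2pm,10am,9am) (1pm,2pm,10am,11am) (1pm,2pm,11am,9am) (1pm,2pm,11am,10am) — 4.
Postmortem=1pm: (12pm,2pm,10am,9am) (12pm,2pm,10am,11am) (12pm,2pm,11am,9am) (12pm,2pm,11am,10am) — 4.
Summing: 14 + 8 + 8 + 4 + 4 = 38.

38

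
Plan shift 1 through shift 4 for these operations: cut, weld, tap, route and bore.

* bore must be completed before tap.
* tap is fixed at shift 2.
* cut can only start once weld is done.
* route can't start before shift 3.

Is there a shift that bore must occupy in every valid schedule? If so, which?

Downstream work caps bore at shift 1.
So bore is pinned to shift 1.

shift 1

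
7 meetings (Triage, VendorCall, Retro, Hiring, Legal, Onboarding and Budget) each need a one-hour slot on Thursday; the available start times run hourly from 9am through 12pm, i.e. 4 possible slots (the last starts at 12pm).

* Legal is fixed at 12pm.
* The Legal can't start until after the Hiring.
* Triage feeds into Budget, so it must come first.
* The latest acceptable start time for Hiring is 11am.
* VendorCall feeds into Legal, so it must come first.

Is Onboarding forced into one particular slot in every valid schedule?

No

Onboarding can be 9am (e.g. Triage -> 9am, Onboarding -> 9am, VendorCall -> 9am, Retro -> 9am, Budget -> 10am, Hiring -> 9am, Legal -> 12pm) or 10am (e.g. Onboarding in 10am; Legal in 12pm; Budget in 10am; Retro in 9am; Hiring in 9am; Triage in 9am; VendorCall in 9am).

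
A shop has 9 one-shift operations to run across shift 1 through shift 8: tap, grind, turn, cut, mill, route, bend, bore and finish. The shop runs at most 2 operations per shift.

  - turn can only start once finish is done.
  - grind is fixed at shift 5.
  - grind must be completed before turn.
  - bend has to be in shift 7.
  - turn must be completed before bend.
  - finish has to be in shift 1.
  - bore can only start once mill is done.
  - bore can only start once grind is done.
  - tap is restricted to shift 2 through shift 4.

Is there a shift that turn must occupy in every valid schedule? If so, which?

shift 6

grind is fixed at shift 5 and must come before turn, so turn is at least shift 6.
bend is fixed at shift 7 and must come after turn, so turn is at most shift 6.
So turn must be shift 6.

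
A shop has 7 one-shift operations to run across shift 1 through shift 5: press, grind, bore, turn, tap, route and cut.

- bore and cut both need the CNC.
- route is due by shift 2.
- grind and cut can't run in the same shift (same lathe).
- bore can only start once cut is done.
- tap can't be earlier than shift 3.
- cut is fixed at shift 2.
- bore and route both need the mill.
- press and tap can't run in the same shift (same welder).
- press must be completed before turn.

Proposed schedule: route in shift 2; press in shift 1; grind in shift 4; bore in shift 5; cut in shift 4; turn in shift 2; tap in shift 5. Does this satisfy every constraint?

tap can't be earlier than shift 3 — holds.
route is due by shift 2 — holds.
press and tap can't run in the same shift (same welder) — holds.
bore and cut both need the CNC — holds.
bore and route both need the mill — holds.
press must be completed before turn — holds.
cut is fixed at shift 2 — violated.
bore can only start once cut is done — holds.
grind and cut can't run in the same shift (same lathe) — violated.

No. grind and cut can't run in the same shift (same lathe) is not satisfied.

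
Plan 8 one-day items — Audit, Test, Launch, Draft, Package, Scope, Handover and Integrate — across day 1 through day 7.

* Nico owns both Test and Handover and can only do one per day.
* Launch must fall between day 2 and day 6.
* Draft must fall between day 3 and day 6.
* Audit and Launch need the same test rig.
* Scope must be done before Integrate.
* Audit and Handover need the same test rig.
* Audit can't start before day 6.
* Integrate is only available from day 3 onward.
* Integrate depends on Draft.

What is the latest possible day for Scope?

day 6

Downstream work caps Scope at day 6.
Scope at day 6 is achievable: Test=day 1; Package=day 1; Draft=day 3; Handover=day 2; Scope=day 6; Launch=day 2; Audit=day 6; Integrate=day 7.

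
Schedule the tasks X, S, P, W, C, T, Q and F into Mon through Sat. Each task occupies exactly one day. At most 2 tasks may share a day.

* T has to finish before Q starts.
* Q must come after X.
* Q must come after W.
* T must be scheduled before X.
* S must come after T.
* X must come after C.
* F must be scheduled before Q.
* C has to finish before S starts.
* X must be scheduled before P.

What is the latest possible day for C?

Downstream work caps C at Thu.
C at Thu is achievable: F=Tue; P=Sat; C=Thu; T=Mon; Q=Sat; W=Mon; X=Fri; S=Fri.

Thu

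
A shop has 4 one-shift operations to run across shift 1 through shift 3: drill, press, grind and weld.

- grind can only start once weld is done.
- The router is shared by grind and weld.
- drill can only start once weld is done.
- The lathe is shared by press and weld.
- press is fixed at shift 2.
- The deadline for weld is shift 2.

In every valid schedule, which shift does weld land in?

shift 1

weld's window is shift 1–shift 2.
press is fixed at shift 2, and weld can't share a shift with press.
So weld must be shift 1.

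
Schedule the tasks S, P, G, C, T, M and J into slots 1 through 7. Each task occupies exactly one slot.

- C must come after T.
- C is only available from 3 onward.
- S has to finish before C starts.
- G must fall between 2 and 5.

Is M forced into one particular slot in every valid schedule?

M can be 1 (e.g. M=1; S=1; G=2; T=1; J=1; P=1; C=3) or 2 (e.g. G=2; P=1; J=1; C=3; M=2; S=1; T=1).

No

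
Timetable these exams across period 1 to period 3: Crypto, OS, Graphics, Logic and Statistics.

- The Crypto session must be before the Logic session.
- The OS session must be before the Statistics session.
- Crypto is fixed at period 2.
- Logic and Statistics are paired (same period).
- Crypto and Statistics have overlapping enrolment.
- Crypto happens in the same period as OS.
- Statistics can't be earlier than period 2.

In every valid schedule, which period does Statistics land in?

period 3

Statistics's window is period 2–period 3.
Crypto is fixed at period 2, and Statistics can't share a period with Crypto.
So Statistics must be period 3.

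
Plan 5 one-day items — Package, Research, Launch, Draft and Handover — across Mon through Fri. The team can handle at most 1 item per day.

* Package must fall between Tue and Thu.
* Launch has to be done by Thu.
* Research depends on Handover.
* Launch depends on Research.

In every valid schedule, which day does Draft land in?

So Draft is pinned to Fri.

Fri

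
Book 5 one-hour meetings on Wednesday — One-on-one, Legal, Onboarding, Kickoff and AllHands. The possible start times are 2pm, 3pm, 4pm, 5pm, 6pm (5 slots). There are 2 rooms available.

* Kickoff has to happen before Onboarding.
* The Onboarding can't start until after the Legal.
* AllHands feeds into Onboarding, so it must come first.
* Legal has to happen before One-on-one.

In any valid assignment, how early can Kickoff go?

2pm

Downstream work caps Kickoff at 5pm.
Kickoff at 2pm is achievable: One-on-one in 3pm; Kickoff in 2pm; Legal in 2pm; AllHands in 3pm; Onboarding in 4pm.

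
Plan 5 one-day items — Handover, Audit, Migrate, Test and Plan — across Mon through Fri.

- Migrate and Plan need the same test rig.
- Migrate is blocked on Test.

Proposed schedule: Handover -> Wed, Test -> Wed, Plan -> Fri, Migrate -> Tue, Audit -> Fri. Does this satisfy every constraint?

Migrate is blocked on Test — violated.
Migrate and Plan need the same test rig — holds.

No. Migrate is blocked on Test is not satisfied.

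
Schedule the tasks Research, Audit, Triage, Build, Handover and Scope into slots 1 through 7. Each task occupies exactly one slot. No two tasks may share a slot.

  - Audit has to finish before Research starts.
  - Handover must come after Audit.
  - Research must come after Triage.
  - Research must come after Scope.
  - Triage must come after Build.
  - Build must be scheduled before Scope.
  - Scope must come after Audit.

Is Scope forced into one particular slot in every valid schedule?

No

Scope can be 3 (e.g. Scope=3, Handover=6, Research=5, Build=2, Triage=4, Audit=1) or 4 (e.g. Triage in 3, Build in 2, Scope in 4, Handover in 6, Audit in 1, Research in 5).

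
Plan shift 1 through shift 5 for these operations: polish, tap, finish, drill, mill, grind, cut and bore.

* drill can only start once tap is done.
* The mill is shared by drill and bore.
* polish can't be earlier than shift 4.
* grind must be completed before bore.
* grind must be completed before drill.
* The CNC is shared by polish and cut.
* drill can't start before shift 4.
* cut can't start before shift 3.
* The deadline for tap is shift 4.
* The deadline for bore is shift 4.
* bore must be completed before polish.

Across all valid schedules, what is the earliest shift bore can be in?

Precedence pushes bore to at least shift 2; bore's own window allows nothing later than shift 4.
bore at shift 2 is achievable: drill=shift 4, bore=shift 2, finish=shift 1, polish=shift 4, mill=shift 1, grind=shift 1, cut=shift 3, tap=shift 1.

shift 2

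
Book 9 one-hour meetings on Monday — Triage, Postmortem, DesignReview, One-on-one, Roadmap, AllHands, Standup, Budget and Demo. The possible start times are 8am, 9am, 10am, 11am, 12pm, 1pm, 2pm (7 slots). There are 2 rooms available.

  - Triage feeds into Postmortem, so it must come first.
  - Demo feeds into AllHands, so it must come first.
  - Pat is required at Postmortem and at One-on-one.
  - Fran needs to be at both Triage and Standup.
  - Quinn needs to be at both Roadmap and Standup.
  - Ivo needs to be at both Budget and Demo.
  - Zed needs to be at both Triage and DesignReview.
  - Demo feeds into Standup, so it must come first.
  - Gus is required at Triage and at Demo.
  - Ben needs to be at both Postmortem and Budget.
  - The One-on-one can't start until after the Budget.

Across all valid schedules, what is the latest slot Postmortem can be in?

Precedence pushes Postmortem to at least 9am.
Postmortem at 2pm is achievable: Postmortem -> 2pm, Demo -> 8am, Standup -> 11am, AllHands -> 10am, Budget -> 9am, Triage -> 9am, DesignReview -> 8am, Roadmap -> 12pm, One-on-one -> 10am.

2pm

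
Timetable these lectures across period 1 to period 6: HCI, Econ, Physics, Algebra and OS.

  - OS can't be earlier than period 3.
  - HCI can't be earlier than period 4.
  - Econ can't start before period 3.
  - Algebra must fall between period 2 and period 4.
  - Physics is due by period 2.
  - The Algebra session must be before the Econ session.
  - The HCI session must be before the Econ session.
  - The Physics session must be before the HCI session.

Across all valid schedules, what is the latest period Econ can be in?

Econ is available from period 3; precedence pushes Econ to at least period 5.
Econ at period 6 is achievable: Physics in period 1, OS in period 3, Econ in period 6, HCI in period 4, Algebra in period 2.

period 6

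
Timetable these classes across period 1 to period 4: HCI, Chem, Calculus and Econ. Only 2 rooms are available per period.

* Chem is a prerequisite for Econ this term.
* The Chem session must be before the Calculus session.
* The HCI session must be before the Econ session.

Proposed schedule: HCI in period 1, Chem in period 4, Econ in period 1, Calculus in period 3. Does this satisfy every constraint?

No — it violates: Chem is a prerequisite for Econ this term

The Chem session must be before the Calculus session — violated.
Chem is a prerequisite for Econ this term — violated.
The HCI session must be before the Econ session — violated.
Only 2 rooms are available per period — holds.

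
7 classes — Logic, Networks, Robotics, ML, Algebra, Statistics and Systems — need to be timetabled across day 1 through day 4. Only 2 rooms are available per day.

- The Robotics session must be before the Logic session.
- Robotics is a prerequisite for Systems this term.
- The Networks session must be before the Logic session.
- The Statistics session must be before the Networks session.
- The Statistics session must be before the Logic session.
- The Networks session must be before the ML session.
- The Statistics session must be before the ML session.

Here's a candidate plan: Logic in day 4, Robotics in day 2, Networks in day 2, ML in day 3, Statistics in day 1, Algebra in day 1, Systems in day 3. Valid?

The Networks session must be before the ML session — holds.
The Statistics session must be before the Networks session — holds.
The Statistics session must be before the ML session — holds.
Robotics is a prerequisite for Systems this term — holds.
The Networks session must be before the Logic session — holds.
The Robotics session must be before the Logic session — holds.
The Statistics session must be before the Logic session — holds.
Only 2 rooms are available per day — holds.

Yes, all constraints hold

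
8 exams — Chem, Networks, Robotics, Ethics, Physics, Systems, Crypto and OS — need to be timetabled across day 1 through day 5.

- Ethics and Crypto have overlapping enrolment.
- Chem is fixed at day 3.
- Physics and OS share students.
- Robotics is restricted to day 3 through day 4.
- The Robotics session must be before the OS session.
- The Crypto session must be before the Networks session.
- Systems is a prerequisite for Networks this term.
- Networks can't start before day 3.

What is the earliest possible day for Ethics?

day 1

Ethics at day 1 is achievable: Robotics=day 3; OS=day 4; Ethics=day 1; Networks=day 3; Systems=day 1; Chem=day 3; Crypto=day 2; Physics=day 1.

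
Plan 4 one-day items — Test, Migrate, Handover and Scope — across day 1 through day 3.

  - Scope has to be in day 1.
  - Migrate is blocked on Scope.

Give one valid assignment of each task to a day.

Migrate=day 2, Scope=day 1, Handover=day 1, Test=day 1

Checking: Scope(day 1) before Migrate(day 2); Scope=day 1 in [day 1,day 1].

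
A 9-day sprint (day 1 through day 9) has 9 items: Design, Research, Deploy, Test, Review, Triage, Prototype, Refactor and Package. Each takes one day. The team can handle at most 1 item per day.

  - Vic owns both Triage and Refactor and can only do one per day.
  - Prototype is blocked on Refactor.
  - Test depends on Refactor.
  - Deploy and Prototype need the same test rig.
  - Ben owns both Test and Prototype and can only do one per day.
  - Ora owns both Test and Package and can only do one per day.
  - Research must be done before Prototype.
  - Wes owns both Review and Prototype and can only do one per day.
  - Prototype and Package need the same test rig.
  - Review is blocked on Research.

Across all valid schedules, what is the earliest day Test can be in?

Precedence pushes Test to at least day 2.
Test at day 2 is achievable: Test=day 2; Prototype=day 4; Deploy=day 7; Refactor=day 1; Triage=day 8; Package=day 9; Research=day 3; Review=day 5; Design=day 6.

day 2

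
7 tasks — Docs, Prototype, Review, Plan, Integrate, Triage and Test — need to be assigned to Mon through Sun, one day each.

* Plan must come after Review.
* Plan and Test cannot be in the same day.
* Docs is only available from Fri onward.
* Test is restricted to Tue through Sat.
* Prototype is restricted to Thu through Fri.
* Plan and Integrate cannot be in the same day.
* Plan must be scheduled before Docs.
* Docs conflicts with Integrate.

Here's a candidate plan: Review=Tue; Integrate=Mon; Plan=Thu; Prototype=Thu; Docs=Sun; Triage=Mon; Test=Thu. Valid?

Invalid. Plan and Test cannot be in the same day.

Test is restricted to Tue through Sat — holds.
Plan and Test cannot be in the same day — violated.
Plan must be scheduled before Docs — holds.
Plan and Integrate cannot be in the same day — holds.
Prototype is restricted to Thu through Fri — holds.
Docs conflicts with Integrate — holds.
Docs is only available from Fri onward — holds.
Plan must come after Review — holds.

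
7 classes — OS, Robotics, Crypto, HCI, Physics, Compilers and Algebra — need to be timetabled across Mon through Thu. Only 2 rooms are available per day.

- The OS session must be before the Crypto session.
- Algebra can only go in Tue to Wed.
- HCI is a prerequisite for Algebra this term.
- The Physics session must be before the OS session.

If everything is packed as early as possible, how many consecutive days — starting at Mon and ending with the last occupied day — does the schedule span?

The precedence chain requires at least 3 distinct days.
With at most 2 per day and 7 classes, at least 4 days are needed.
4 works (last occupied day: Thu): for example HCI=Mon; OS=Tue; Algebra=Tue; Physics=Mon; Robotics=Wed; Compilers=Thu; Crypto=Wed.

4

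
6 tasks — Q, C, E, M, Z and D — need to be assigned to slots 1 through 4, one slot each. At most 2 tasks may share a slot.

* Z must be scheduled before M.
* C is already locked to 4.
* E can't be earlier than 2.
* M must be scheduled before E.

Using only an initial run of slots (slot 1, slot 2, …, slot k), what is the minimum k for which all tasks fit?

4 slots

The precedence chain requires at least 3 distinct slots.
With at most 2 per slot and 6 tasks, at least 3 slots are needed.
C can't be placed before 4, so the schedule must run through at least slot 4.
4 works (last occupied slot: 4): for example M=2; E=3; Z=1; Q=1; D=2; C=4.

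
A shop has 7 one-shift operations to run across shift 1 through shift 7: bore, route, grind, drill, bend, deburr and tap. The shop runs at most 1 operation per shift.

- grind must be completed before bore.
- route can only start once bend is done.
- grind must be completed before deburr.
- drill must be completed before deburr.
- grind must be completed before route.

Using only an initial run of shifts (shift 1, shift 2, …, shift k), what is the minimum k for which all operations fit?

The precedence chain requires at least 2 distinct shifts.
With at most 1 per shift and 7 operations, at least 7 shifts are needed.
7 works (last occupied shift: shift 7): for example bend=shift 2, grind=shift 1, deburr=shift 5, tap=shift 7, bore=shift 6, drill=shift 4, route=shift 3.

7 shifts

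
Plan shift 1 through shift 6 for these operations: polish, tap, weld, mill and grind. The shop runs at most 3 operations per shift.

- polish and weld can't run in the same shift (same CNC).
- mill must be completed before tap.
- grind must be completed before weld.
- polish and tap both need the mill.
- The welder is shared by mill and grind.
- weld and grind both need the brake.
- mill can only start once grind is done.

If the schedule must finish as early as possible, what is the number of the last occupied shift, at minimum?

3

The precedence chain requires at least 3 distinct shifts.
With at most 3 per shift and 5 operations, at least 2 shifts are needed.
3 works (last occupied shift: shift 3): for example mill=shift 2, weld=shift 2, grind=shift 1, tap=shift 3, polish=shift 1.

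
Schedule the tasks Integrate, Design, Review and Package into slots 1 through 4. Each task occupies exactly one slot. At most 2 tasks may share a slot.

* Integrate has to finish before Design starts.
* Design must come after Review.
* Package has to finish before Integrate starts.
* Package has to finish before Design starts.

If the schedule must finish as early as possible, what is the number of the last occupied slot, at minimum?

The precedence chain requires at least 3 distinct slots.
With at most 2 per slot and 4 tasks, at least 2 slots are needed.
3 works (last occupied slot: 3): for example Package -> 1; Integrate -> 2; Review -> 1; Design -> 3.

3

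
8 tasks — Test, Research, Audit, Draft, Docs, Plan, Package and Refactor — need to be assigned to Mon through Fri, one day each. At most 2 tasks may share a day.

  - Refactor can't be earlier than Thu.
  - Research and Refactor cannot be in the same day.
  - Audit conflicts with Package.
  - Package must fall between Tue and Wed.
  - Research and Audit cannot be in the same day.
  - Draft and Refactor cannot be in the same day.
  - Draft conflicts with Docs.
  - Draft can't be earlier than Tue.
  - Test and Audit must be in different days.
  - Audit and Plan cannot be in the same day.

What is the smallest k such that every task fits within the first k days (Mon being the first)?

With at most 2 per day and 8 tasks, at least 4 days are needed.
Refactor can't be placed before Thu — that is day 4 counting from Mon — so the schedule must run through at least 4 days.
4 works (last occupied day: Thu): for example Package -> Tue; Test -> Mon; Research -> Mon; Refactor -> Thu; Docs -> Wed; Plan -> Thu; Audit -> Wed; Draft -> Tue.

4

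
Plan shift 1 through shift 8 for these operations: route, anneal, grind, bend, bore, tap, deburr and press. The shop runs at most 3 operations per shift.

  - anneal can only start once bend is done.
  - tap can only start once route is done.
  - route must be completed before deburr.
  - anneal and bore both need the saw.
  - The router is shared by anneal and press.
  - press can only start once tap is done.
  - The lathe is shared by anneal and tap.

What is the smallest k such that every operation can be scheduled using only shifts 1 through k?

4

The precedence chain requires at least 3 distinct shifts.
With at most 3 per shift and 8 operations, at least 3 shifts are needed.
Could 3 shifts be enough, i.e. nothing placed later than shift 3? No: anneal must come after bend (at shift 1 or later) → {shift 2, shift 3}; tap must come after route (at shift 1 or later) → {shift 2, shift 3}; press must come after tap (at shift 2 or later) → {shift 3}; tap must come before press (at shift 3 or earlier) → {shift 2}; anneal can't share with tap (shift 2) → {shift 3}; press can't share with anneal (shift 3) → nothing is left.
So 3 shifts is not enough.
4 works (last occupied shift: shift 4): for example grind -> shift 1, tap -> shift 2, bend -> shift 1, route -> shift 1, deburr -> shift 2, press -> shift 4, anneal -> shift 3, bore -> shift 2.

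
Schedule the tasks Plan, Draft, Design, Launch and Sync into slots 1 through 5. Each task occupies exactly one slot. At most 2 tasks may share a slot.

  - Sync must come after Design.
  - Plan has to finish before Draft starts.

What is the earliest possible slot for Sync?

Precedence pushes Sync to at least 2.
Sync at 2 is achievable: Design -> 1; Plan -> 1; Sync -> 2; Draft -> 2; Launch -> 3.

2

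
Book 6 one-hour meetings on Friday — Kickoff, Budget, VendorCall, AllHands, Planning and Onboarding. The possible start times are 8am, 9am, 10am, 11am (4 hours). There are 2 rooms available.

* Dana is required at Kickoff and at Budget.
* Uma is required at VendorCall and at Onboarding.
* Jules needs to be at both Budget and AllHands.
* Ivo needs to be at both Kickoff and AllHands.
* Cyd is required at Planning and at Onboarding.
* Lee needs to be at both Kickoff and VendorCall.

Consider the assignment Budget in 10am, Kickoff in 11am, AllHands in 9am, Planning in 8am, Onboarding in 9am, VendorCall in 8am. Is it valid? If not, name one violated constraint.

Valid

Cyd is required at Planning and at Onboarding — holds.
Lee needs to be at both Kickoff and VendorCall — holds.
Jules needs to be at both Budget and AllHands — holds.
Ivo needs to be at both Kickoff and AllHands — holds.
Uma is required at VendorCall and at Onboarding — holds.
There are 2 rooms available — holds.
Dana is required at Kickoff and at Budget — holds.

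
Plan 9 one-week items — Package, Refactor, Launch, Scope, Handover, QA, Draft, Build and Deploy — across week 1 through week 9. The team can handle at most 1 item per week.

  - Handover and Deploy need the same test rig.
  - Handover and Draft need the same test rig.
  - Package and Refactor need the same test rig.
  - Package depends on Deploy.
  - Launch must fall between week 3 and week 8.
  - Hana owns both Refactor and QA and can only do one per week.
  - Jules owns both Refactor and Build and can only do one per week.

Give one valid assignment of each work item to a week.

Launch in week 3; Handover in week 6; QA in week 7; Build in week 9; Draft in week 8; Refactor in week 4; Scope in week 5; Deploy in week 1; Package in week 2

Checking: Deploy(week 1) before Package(week 2); Refactor(week 4) != QA(week 7); Refactor(week 4) != Build(week 9); Package(week 2) != Refactor(week 4); Handover(week 6) != Deploy(week 1); Handover(week 6) != Draft(week 8); Launch=week 3 in [week 3,week 8]; max 1 per week (cap 1).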